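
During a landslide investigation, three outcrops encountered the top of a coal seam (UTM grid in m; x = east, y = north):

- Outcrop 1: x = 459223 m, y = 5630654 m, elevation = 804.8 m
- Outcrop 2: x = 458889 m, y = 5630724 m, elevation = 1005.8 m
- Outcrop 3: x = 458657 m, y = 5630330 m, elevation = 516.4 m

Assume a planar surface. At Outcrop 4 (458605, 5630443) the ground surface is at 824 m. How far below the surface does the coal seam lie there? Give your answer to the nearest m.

131 m

Two edge vectors: Outcrop 1→Outcrop 2 = (-334, 70, 201), Outcrop 1→Outcrop 3 = (-566, -324, -288.4).
Normal n = (Outcrop 1→Outcrop 2) × (Outcrop 1→Outcrop 3) = (44936, -210091.6, 147836).
So ∂z/∂x = −n_x/n_z = −0.30395844 and ∂z/∂y = −n_y/n_z = 1.42111258.
Intercept c from Outcrop 1: 804.8 + 139584.71 − 8001793.26 = −7861403.75.
At (458605, 5630443): z_contact = −139396.9 + 8001493.4 − 7861403.75 = 692.8 m.
Depth below ground = 824 − 692.8 = 131 m.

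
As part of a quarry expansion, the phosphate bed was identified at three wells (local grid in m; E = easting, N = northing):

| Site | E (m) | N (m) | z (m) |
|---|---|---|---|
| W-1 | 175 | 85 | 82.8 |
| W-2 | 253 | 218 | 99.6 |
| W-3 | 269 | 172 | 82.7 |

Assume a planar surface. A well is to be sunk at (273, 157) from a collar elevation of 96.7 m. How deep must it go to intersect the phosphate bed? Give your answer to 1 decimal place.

Let the plane be z = a·E + b·N + c.
W-2−W-1: 78a + 133b = 16.8;  W-3−W-1: 94a + 87b = −0.1.
Solving gives a = −0.25803, b = 0.27764.
Then c = 82.8 − a·175 − b·85 = 104.36.
At (273, 157): z_contact = −70.44 + 43.59 + 104.36 = 77.50 m.
Depth below ground = 96.7 − 77.50 = 19.2 m.

19.2 m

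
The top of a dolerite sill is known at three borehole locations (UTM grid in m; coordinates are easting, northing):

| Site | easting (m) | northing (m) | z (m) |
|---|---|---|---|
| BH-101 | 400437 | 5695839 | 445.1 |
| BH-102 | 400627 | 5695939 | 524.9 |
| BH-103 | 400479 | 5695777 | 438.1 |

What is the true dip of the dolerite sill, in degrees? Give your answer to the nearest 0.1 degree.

Two edge vectors: BH-101→BH-102 = (190, 100, 79.8), BH-101→BH-103 = (42, -62, -7).
Normal n = (BH-101→BH-102) × (BH-101→BH-103) = (4247.6, 4681.6, -15980).
So ∂z/∂easting = −n_x/n_z = 0.26581 and ∂z/∂northing = −n_y/n_z = 0.29297.
Gradient magnitude |∇z| = √(a² + b²) = √(0.07065 + 0.08583) = 0.39558.
True dip = arctan(0.39558) = 21.6°, dipping toward SW (azimuth ≈ 222°).

21.6°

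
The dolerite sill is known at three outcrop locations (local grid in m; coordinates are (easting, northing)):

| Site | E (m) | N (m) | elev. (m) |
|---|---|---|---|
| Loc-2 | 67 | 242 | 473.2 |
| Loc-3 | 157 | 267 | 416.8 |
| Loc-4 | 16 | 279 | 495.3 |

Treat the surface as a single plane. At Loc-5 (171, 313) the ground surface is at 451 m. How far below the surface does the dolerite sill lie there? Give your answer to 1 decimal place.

Two edge vectors: Loc-2→Loc-3 = (90, 25, -56.4), Loc-2→Loc-4 = (-51, 37, 22.1).
Normal n = (Loc-2→Loc-3) × (Loc-2→Loc-4) = (2639.3, 887.4, 4605).
So ∂z/∂E = −n_x/n_z = −0.57314 and ∂z/∂N = −n_y/n_z = −0.19270.
Intercept c from Loc-2: 473.2 + 38.40 + 46.63 = 558.23.
At (171, 313): z_contact = −98.01 − 60.32 + 558.23 = 399.91 m.
Depth below ground = 451 − 399.91 = 51.1 m.

51.1 m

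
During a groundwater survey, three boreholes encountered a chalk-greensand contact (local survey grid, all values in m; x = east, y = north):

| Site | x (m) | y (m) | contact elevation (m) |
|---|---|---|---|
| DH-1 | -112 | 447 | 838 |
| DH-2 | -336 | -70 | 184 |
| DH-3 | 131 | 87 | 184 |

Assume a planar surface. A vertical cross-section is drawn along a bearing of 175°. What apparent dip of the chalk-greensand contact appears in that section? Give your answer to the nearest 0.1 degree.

Let the plane be z = a·x + b·y + c.
DH-2−DH-1: −224a − 517b = −654;  DH-3−DH-1: 243a − 360b = −654.
Solving gives a = −0.49778, b = 1.48066.
Unit vector along 175° is (sin 175°, cos 175°) = (0.0872, -0.9962).
Slope in that direction = a·(0.0872) + b·(-0.9962) = −1.51841.
Apparent dip = arctan|1.51841| = 56.6° (true dip is 57.4°, so apparent ≤ true as expected).

56.6°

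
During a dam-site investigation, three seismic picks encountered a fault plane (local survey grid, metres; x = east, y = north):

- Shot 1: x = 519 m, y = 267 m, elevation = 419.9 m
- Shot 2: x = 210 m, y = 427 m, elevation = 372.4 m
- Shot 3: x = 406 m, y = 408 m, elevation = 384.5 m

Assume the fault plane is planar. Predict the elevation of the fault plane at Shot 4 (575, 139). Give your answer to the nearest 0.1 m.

450.1 m

Let the plane be z = a·x + b·y + c.
Shot 2−Shot 1: −309a + 160b = −47.5;  Shot 3−Shot 1: −113a + 141b = −35.4.
Solving gives a = 0.04055, b = −0.21857.
Then c = 419.9 − a·519 − b·267 = 457.21.
At (575, 139): z = 23.3 − 30.4 + 457.21 = 450.1 m.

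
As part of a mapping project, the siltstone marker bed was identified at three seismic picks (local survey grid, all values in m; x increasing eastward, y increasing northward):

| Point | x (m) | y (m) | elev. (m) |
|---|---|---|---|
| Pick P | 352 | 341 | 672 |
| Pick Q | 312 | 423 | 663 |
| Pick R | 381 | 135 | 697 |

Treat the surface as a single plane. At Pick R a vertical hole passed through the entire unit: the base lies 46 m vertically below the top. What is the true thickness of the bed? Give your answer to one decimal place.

Two edge vectors: Pick P→Pick Q = (-40, 82, -9), Pick P→Pick R = (29, -206, 25).
Normal n = (Pick P→Pick Q) × (Pick P→Pick R) = (196, 739, 5862).
So ∂z/∂x = −n_x/n_z = −0.03344 and ∂z/∂y = −n_y/n_z = −0.12607.
|∇z| = √(a²+b²) = 0.13042, so dip δ = arctan(0.13042) = 7.43°.
True thickness = vertical thickness × cos δ = 46 × cos 7.43° = 45.6 m.

45.6 m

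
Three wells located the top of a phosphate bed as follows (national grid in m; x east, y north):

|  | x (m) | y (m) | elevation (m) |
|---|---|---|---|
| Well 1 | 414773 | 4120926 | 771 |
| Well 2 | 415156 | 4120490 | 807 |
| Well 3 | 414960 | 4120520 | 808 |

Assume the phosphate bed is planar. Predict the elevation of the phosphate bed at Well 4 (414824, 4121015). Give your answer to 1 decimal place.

Two edge vectors: Well 1→Well 2 = (383, -436, 36), Well 1→Well 3 = (187, -406, 37).
Normal n = (Well 1→Well 2) × (Well 1→Well 3) = (-1516, -7439, -73966).
So ∂z/∂x = −n_x/n_z = −0.020495904 and ∂z/∂y = −n_y/n_z = −0.100573236.
Intercept c from Well 1: 771 + 8501.15 + 414454.86 = 423727.01.
At (414824, 4121015): z = −8502.2 − 414463.8 + 423727.01 = 761.0 m.

761.0 m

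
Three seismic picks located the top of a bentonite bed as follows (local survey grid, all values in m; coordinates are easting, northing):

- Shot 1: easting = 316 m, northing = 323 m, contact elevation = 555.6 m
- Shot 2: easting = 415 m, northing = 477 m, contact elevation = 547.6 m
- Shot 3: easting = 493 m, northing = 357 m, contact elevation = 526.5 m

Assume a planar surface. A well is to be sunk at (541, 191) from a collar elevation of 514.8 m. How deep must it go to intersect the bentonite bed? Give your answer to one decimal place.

6.9 m

Two edge vectors: Shot 1→Shot 2 = (99, 154, -8), Shot 1→Shot 3 = (177, 34, -29.1).
Normal n = (Shot 1→Shot 2) × (Shot 1→Shot 3) = (-4209.4, 1464.9, -23892).
So ∂z/∂easting = −n_x/n_z = −0.17618 and ∂z/∂northing = −n_y/n_z = 0.06131.
Intercept c from Shot 1: 555.6 + 55.67 − 19.80 = 591.47.
At (541, 191): z_contact = −95.32 + 11.71 + 591.47 = 507.87 m.
Depth below ground = 514.8 − 507.87 = 6.9 m.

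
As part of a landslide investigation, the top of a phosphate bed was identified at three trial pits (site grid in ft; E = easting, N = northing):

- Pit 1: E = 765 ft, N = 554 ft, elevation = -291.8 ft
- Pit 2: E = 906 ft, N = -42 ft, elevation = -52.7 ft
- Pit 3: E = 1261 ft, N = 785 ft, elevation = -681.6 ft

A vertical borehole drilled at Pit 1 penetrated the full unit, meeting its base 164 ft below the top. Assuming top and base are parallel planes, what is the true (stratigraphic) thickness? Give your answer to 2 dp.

Two edge vectors: Pit 1→Pit 2 = (141, -596, 239.1), Pit 1→Pit 3 = (496, 231, -389.8).
Normal n = (Pit 1→Pit 2) × (Pit 1→Pit 3) = (177088.7, 173555.4, 328187).
So ∂z/∂E = −n_x/n_z = −0.53960 and ∂z/∂N = −n_y/n_z = −0.52883.
|∇z| = √(a²+b²) = 0.75553, so dip δ = arctan(0.75553) = 37.07°.
True thickness = vertical thickness × cos δ = 164 × cos 37.07° = 130.85 ft.

130.85 ft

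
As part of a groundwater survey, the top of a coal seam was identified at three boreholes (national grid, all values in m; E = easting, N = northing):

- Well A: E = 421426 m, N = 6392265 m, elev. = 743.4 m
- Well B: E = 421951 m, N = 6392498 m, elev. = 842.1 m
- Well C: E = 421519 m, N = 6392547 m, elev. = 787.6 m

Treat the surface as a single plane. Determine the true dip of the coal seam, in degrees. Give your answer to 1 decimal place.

Two edge vectors: Well A→Well B = (525, 233, 98.7), Well A→Well C = (93, 282, 44.2).
Normal n = (Well A→Well B) × (Well A→Well C) = (-17534.8, -14025.9, 126381).
So ∂z/∂E = −n_x/n_z = 0.13875 and ∂z/∂N = −n_y/n_z = 0.11098.
Gradient magnitude |∇z| = √(a² + b²) = √(0.01925 + 0.01232) = 0.17767.
True dip = arctan(0.17767) = 10.1°, dipping toward SW (azimuth ≈ 231°).

10.1°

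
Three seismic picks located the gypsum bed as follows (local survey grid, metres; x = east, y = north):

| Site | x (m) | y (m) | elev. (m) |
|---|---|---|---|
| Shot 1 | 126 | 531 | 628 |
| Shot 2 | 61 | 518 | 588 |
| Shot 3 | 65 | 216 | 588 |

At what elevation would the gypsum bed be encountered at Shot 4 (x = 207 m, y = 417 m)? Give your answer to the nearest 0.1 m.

676.8 m

Let the plane be z = a·x + b·y + c.
Shot 2−Shot 1: −65a − 13b = −40;  Shot 3−Shot 1: −61a − 315b = −40.
Solving gives a = 0.61376, b = 0.00813.
Then c = 628 − a·126 − b·531 = 546.35.
At (207, 417): z = 127.0 + 3.4 + 546.35 = 676.8 m.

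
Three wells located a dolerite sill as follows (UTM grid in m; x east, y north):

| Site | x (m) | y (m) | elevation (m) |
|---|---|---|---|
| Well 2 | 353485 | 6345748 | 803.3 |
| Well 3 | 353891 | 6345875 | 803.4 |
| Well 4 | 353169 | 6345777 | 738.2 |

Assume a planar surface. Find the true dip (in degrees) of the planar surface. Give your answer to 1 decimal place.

28.1°

Two edge vectors: Well 2→Well 3 = (406, 127, 0.1), Well 2→Well 4 = (-316, 29, -65.1).
Normal n = (Well 2→Well 3) × (Well 2→Well 4) = (-8270.6, 26399, 51906).
So ∂z/∂x = −n_x/n_z = 0.15934 and ∂z/∂y = −n_y/n_z = −0.50859.
Gradient magnitude |∇z| = √(a² + b²) = √(0.02539 + 0.25867) = 0.53297.
True dip = arctan(0.53297) = 28.1°, dipping toward NNW (azimuth ≈ 343°).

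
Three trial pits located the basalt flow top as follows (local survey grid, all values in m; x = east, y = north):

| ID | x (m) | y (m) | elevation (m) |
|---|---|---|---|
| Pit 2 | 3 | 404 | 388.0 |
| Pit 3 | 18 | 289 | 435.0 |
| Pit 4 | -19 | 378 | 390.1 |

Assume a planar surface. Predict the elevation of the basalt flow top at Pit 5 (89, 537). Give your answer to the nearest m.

Let the plane be z = a·x + b·y + c.
Pit 3−Pit 2: 15a − 115b = 47;  Pit 4−Pit 2: −22a − 26b = 2.1.
Solving gives a = 0.33579, b = −0.36490.
Then c = 388 − a·3 − b·404 = 534.41.
At (89, 537): z = 29.9 − 195.9 + 534.41 = 368.3 m.

368 m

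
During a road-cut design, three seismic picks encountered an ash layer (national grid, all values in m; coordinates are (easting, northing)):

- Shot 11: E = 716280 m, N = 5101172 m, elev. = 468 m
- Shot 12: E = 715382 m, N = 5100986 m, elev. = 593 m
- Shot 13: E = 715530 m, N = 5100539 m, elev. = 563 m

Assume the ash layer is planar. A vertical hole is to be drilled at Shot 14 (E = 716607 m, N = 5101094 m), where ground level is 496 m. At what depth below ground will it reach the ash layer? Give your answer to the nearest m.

Two edge vectors: Shot 11→Shot 12 = (-898, -186, 125), Shot 11→Shot 13 = (-750, -633, 95).
Normal n = (Shot 11→Shot 12) × (Shot 11→Shot 13) = (61455, -8440, 428934).
So ∂z/∂E = −n_x/n_z = −0.14327379 and ∂z/∂N = −n_y/n_z = 0.01967669.
Intercept c from Shot 11: 468 + 102624.15 − 100374.16 = 2717.99.
At (716607, 5101094): z_contact = −102671.0 + 100372.6 + 2717.99 = 419.6 m.
Depth below ground = 496 − 419.6 = 76 m.

76 m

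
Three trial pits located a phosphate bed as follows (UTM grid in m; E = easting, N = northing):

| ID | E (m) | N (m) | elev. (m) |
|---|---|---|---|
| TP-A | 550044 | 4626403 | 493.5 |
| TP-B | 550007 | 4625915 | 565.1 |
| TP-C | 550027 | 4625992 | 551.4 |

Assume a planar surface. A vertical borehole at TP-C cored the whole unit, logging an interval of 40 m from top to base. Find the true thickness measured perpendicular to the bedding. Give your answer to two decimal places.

Let the plane be z = a·E + b·N + c.
TP-B−TP-A: −37a − 488b = 71.6;  TP-C−TP-A: −17a − 411b = 57.9.
Solving gives a = −0.16964, b = −0.13386.
|∇z| = √(a²+b²) = 0.21609, so dip δ = arctan(0.21609) = 12.19°.
True thickness = vertical thickness × cos δ = 40 × cos 12.19° = 39.10 m.

39.10 m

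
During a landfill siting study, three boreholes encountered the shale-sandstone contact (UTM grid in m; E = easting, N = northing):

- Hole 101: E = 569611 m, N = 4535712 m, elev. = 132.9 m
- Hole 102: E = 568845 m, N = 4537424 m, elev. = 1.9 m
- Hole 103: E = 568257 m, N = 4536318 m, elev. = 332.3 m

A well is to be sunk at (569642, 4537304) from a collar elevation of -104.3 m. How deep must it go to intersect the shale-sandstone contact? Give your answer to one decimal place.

53.3 m

Let the plane be z = a·E + b·N + c.
Hole 102−Hole 101: −766a + 1712b = −131;  Hole 103−Hole 101: −1354a + 606b = 199.4.
Solving gives a = −0.226964612, b = −0.178069447.
Then c = 132.9 − a·569611 − b·4535712 = 937086.17.
At (569642, 4537304): z_contact = −129288.58 − 807955.21 + 937086.17 = -157.62 m.
Depth below ground = -104.3 − (-157.62) = 53.3 m.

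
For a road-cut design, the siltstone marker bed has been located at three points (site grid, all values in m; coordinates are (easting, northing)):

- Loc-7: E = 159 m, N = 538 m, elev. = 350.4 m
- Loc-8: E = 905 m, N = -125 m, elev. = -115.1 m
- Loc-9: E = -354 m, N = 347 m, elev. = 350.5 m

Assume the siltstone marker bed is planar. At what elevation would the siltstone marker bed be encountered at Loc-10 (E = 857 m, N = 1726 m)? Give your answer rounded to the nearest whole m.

Two edge vectors: Loc-7→Loc-8 = (746, -663, -465.5), Loc-7→Loc-9 = (-513, -191, 0.1).
Normal n = (Loc-7→Loc-8) × (Loc-7→Loc-9) = (-88976.8, 238726.9, -482605).
So ∂z/∂E = −n_x/n_z = −0.18437 and ∂z/∂N = −n_y/n_z = 0.49466.
Intercept c from Loc-7: 350.4 + 29.31 − 266.13 = 113.59.
At (857, 1726): z = −158.0 + 853.8 + 113.59 = 809.4 m.

809 m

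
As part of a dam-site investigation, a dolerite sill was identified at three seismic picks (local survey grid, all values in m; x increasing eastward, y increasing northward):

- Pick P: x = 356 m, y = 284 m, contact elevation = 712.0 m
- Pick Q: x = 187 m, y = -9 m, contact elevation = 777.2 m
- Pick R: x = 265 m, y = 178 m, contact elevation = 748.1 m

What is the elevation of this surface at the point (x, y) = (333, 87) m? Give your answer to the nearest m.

718 m

Two edge vectors: Pick P→Pick Q = (-169, -293, 65.2), Pick P→Pick R = (-91, -106, 36.1).
Normal n = (Pick P→Pick Q) × (Pick P→Pick R) = (-3666.1, 167.7, -8749).
So ∂z/∂x = −n_x/n_z = −0.41903 and ∂z/∂y = −n_y/n_z = 0.01917.
Intercept c from Pick P: 712 + 149.17 − 5.44 = 855.73.
At (333, 87): z = −139.5 + 1.7 + 855.73 = 717.9 m.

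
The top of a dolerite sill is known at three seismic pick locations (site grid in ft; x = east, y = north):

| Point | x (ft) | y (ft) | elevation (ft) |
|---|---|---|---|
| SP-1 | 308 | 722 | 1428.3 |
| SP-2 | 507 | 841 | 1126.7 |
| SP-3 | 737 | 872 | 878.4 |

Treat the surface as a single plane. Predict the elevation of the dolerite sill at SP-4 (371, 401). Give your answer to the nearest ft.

Two edge vectors: SP-1→SP-2 = (199, 119, -301.6), SP-1→SP-3 = (429, 150, -549.9).
Normal n = (SP-1→SP-2) × (SP-1→SP-3) = (-20198.1, -19956.3, -21201).
So ∂z/∂x = −n_x/n_z = −0.95270 and ∂z/∂y = −n_y/n_z = −0.94129.
Intercept c from SP-1: 1428.3 + 293.43 + 679.61 = 2401.34.
At (371, 401): z = −353.5 − 377.5 + 2401.34 = 1670.4 ft.

1670 ft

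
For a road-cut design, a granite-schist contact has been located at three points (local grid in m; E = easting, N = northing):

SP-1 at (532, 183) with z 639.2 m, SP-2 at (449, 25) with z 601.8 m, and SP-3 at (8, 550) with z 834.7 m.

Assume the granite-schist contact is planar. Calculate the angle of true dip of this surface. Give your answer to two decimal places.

Let the plane be z = a·E + b·N + c.
SP-2−SP-1: −83a − 158b = −37.4;  SP-3−SP-1: −524a + 367b = 195.5.
Solving gives a = −0.15155, b = 0.31632.
Gradient magnitude |∇z| = √(a² + b²) = √(0.02297 + 0.10006) = 0.35075.
True dip = arctan(0.35075) = 19.33°, dipping toward SSE (azimuth ≈ 154°).

19.33°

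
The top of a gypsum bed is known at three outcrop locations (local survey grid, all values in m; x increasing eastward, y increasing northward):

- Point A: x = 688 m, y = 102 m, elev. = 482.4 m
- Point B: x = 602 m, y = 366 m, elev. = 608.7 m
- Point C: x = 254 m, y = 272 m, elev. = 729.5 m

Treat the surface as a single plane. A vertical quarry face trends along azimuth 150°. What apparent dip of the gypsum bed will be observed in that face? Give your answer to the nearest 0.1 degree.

27.0°

Let the plane be z = a·x + b·y + c.
Point B−Point A: −86a + 264b = 126.3;  Point C−Point A: −434a + 170b = 247.1.
Solving gives a = −0.43783, b = 0.33578.
Unit vector along 150° is (sin 150°, cos 150°) = (0.5000, -0.8660).
Slope in that direction = a·(0.5000) + b·(-0.8660) = −0.50971.
Apparent dip = arctan|0.50971| = 27.0° (true dip is 28.9°, so apparent ≤ true as expected).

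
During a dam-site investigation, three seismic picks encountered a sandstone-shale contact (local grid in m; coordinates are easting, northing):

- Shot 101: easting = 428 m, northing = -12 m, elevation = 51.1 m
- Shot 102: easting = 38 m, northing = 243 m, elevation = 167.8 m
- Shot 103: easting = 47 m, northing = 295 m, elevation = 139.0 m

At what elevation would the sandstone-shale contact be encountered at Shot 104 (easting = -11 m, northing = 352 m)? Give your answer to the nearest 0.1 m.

Let the plane be z = a·easting + b·northing + c.
Shot 102−Shot 101: −390a + 255b = 116.7;  Shot 103−Shot 101: −381a + 307b = 87.9.
Solving gives a = −0.59413, b = −0.45102.
Then c = 51.1 − a·428 − b·-12 = 299.97.
At (-11, 352): z = 6.5 − 158.8 + 299.97 = 147.8 m.

147.8 m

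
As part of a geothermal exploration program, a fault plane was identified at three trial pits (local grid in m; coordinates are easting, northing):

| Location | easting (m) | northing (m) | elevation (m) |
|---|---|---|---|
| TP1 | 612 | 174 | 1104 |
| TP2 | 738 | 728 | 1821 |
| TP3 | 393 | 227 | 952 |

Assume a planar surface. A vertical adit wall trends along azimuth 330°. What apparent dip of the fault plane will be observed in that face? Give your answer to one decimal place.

24.5°

Two edge vectors: TP1→TP2 = (126, 554, 717), TP1→TP3 = (-219, 53, -152).
Normal n = (TP1→TP2) × (TP1→TP3) = (-122209, -137871, 128004).
So ∂z/∂easting = −n_x/n_z = 0.95473 and ∂z/∂northing = −n_y/n_z = 1.07708.
Unit vector along 330° is (sin 330°, cos 330°) = (-0.5000, 0.8660).
Slope in that direction = a·(-0.5000) + b·(0.8660) = 0.45542.
Apparent dip = arctan|0.45542| = 24.5° (true dip is 55.2°, so apparent ≤ true as expected).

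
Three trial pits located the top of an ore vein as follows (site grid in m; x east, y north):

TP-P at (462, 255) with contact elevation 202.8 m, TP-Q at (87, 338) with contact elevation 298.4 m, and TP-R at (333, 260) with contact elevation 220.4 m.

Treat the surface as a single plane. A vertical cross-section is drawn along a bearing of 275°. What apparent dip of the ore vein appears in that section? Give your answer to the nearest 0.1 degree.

9.5°

Two edge vectors: TP-P→TP-Q = (-375, 83, 95.6), TP-P→TP-R = (-129, 5, 17.6).
Normal n = (TP-P→TP-Q) × (TP-P→TP-R) = (982.8, -5732.4, 8832).
So ∂z/∂x = −n_x/n_z = −0.11128 and ∂z/∂y = −n_y/n_z = 0.64905.
Unit vector along 275° is (sin 275°, cos 275°) = (-0.9962, 0.0872).
Slope in that direction = a·(-0.9962) + b·(0.0872) = 0.16742.
Apparent dip = arctan|0.16742| = 9.5° (true dip is 33.4°, so apparent ≤ true as expected).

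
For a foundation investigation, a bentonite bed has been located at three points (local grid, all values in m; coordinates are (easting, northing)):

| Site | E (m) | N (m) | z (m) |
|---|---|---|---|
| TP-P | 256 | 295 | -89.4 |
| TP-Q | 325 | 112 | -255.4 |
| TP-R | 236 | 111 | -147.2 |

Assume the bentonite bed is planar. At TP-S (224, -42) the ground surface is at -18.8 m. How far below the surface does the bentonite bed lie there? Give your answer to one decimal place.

182.1 m

Let the plane be z = a·E + b·N + c.
TP-Q−TP-P: 69a − 183b = −166;  TP-R−TP-P: −20a − 184b = −57.8.
Solving gives a = −1.22075, b = 0.44682.
Then c = -89.4 − a·256 − b·295 = 91.30.
At (224, -42): z_contact = −273.45 − 18.77 + 91.30 = -200.91 m.
Depth below ground = -18.8 − (-200.91) = 182.1 m.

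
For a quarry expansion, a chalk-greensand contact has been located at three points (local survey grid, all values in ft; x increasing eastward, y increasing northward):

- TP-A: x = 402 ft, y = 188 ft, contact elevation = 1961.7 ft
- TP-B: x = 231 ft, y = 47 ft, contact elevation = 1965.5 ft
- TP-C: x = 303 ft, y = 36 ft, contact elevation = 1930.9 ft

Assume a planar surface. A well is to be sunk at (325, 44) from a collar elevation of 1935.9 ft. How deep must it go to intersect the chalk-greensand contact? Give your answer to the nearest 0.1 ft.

Let the plane be z = a·x + b·y + c.
TP-B−TP-A: −171a − 141b = 3.8;  TP-C−TP-A: −99a − 152b = −30.8.
Solving gives a = −0.40891, b = 0.46896.
Then c = 1961.7 − a·402 − b·188 = 2037.92.
At (325, 44): z_contact = −132.90 + 20.63 + 2037.92 = 1925.66 ft.
Depth below ground = 1935.9 − 1925.66 = 10.2 ft.

10.2 ft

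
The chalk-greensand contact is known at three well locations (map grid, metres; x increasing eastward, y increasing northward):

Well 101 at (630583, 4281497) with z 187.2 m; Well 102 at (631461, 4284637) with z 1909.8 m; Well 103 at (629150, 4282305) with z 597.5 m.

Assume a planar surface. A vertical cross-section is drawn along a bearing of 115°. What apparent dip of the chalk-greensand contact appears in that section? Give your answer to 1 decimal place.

Two edge vectors: Well 101→Well 102 = (878, 3140, 1722.6), Well 101→Well 103 = (-1433, 808, 410.3).
Normal n = (Well 101→Well 102) × (Well 101→Well 103) = (-103518.8, -2828729.2, 5209044).
So ∂z/∂x = −n_x/n_z = 0.01987 and ∂z/∂y = −n_y/n_z = 0.54304.
Unit vector along 115° is (sin 115°, cos 115°) = (0.9063, -0.4226).
Slope in that direction = a·(0.9063) + b·(-0.4226) = −0.21149.
Apparent dip = arctan|0.21149| = 11.9° (true dip is 28.5°, so apparent ≤ true as expected).

11.9°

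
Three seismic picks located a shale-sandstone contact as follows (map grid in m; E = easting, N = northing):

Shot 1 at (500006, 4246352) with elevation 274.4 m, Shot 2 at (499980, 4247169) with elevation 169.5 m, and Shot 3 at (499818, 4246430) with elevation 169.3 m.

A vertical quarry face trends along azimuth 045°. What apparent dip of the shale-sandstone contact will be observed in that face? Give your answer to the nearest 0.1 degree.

15.8°

Let the plane be z = a·E + b·N + c.
Shot 2−Shot 1: −26a + 817b = −104.9;  Shot 3−Shot 1: −188a + 78b = −105.1.
Solving gives a = 0.51254, b = −0.11209.
Unit vector along 045° is (sin 45°, cos 45°) = (0.7071, 0.7071).
Slope in that direction = a·(0.7071) + b·(0.7071) = 0.28316.
Apparent dip = arctan|0.28316| = 15.8° (true dip is 27.7°, so apparent ≤ true as expected).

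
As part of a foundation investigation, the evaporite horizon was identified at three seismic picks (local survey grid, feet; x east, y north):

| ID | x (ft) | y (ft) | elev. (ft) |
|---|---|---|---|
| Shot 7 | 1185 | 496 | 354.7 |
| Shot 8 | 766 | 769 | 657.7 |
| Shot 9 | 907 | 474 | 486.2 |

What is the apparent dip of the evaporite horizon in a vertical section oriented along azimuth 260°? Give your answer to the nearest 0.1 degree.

23.4°

Let the plane be z = a·x + b·y + c.
Shot 8−Shot 7: −419a + 273b = 303;  Shot 9−Shot 7: −278a − 22b = 131.5.
Solving gives a = −0.50011, b = 0.34232.
Unit vector along 260° is (sin 260°, cos 260°) = (-0.9848, -0.1736).
Slope in that direction = a·(-0.9848) + b·(-0.1736) = 0.43307.
Apparent dip = arctan|0.43307| = 23.4° (true dip is 31.2°, so apparent ≤ true as expected).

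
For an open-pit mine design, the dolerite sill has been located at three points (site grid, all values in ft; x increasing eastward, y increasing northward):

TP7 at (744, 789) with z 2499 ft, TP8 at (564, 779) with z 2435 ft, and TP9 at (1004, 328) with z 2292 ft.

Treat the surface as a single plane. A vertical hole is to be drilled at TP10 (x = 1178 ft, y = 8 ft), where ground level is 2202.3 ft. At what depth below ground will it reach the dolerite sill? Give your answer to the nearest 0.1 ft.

Let the plane be z = a·x + b·y + c.
TP8−TP7: −180a − 10b = −64;  TP9−TP7: 260a − 461b = −207.
Solving gives a = 0.320566, b = 0.629820.
Then c = 2499 − a·744 − b·789 = 1763.57.
At (1178, 8): z_contact = 377.63 + 5.04 + 1763.57 = 2146.24 ft.
Depth below ground = 2202.3 − 2146.24 = 56.1 ft.

56.1 ft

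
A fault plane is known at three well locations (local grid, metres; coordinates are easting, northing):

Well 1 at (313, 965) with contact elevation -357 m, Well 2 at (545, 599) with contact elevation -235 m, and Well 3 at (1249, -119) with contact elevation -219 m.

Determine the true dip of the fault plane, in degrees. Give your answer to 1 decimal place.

51.8°

Two edge vectors: Well 1→Well 2 = (232, -366, 122), Well 1→Well 3 = (936, -1084, 138).
Normal n = (Well 1→Well 2) × (Well 1→Well 3) = (81740, 82176, 91088).
So ∂z/∂easting = −n_x/n_z = −0.89737 and ∂z/∂northing = −n_y/n_z = −0.90216.
Gradient magnitude |∇z| = √(a² + b²) = √(0.80528 + 0.81389) = 1.27247.
True dip = arctan(1.27247) = 51.8°, dipping toward NE (azimuth ≈ 045°).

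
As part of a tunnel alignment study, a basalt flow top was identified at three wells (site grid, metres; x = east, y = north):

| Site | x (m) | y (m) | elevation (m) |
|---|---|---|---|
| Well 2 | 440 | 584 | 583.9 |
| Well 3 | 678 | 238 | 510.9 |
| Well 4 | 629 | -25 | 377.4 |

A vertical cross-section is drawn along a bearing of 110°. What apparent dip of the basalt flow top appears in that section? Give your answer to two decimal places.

9.47°

Two edge vectors: Well 2→Well 3 = (238, -346, -73), Well 2→Well 4 = (189, -609, -206.5).
Normal n = (Well 2→Well 3) × (Well 2→Well 4) = (26992, 35350, -79548).
So ∂z/∂x = −n_x/n_z = 0.33932 and ∂z/∂y = −n_y/n_z = 0.44439.
Unit vector along 110° is (sin 110°, cos 110°) = (0.9397, -0.3420).
Slope in that direction = a·(0.9397) + b·(-0.3420) = 0.16686.
Apparent dip = arctan|0.16686| = 9.47° (true dip is 29.2°, so apparent ≤ true as expected).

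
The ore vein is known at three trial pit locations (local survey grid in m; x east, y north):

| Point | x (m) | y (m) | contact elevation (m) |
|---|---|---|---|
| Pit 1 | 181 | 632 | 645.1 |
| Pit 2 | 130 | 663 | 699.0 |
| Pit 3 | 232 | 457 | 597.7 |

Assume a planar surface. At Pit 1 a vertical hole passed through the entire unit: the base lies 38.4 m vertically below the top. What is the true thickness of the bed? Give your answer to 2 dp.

26.02 m

Two edge vectors: Pit 1→Pit 2 = (-51, 31, 53.9), Pit 1→Pit 3 = (51, -175, -47.4).
Normal n = (Pit 1→Pit 2) × (Pit 1→Pit 3) = (7963.1, 331.5, 7344).
So ∂z/∂x = −n_x/n_z = −1.08430 and ∂z/∂y = −n_y/n_z = −0.04514.
|∇z| = √(a²+b²) = 1.08524, so dip δ = arctan(1.08524) = 47.34°.
True thickness = vertical thickness × cos δ = 38.4 × cos 47.34° = 26.02 m.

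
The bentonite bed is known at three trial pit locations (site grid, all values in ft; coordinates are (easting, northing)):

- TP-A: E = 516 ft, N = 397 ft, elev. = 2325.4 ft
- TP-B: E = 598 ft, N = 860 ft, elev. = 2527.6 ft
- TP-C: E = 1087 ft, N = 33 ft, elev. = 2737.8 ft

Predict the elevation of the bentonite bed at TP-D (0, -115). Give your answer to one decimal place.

Two edge vectors: TP-A→TP-B = (82, 463, 202.2), TP-A→TP-C = (571, -364, 412.4).
Normal n = (TP-A→TP-B) × (TP-A→TP-C) = (264542, 81639.4, -294221).
So ∂z/∂E = −n_x/n_z = 0.899127 and ∂z/∂N = −n_y/n_z = 0.277476.
Intercept c from TP-A: 2325.4 − 463.95 − 110.16 = 1751.29.
At (0, -115): z = 0.0 − 31.9 + 1751.29 = 1719.4 ft.

1719.4 ft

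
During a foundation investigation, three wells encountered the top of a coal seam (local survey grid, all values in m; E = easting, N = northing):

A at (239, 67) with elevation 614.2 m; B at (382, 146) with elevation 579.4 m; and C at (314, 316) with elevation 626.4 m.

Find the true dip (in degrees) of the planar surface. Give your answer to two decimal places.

19.60°

Two edge vectors: A→B = (143, 79, -34.8), A→C = (75, 249, 12.2).
Normal n = (A→B) × (A→C) = (9629, -4354.6, 29682).
So ∂z/∂E = −n_x/n_z = −0.32441 and ∂z/∂N = −n_y/n_z = 0.14671.
Gradient magnitude |∇z| = √(a² + b²) = √(0.10524 + 0.02152) = 0.35604.
True dip = arctan(0.35604) = 19.60°, dipping toward ESE (azimuth ≈ 114°).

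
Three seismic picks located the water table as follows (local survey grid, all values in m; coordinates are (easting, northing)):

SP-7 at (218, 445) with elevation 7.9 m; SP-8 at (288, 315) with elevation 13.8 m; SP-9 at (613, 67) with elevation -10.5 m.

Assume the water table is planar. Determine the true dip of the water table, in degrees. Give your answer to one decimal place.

Let the plane be z = a·E + b·N + c.
SP-8−SP-7: 70a − 130b = 5.9;  SP-9−SP-7: 395a − 378b = −18.4.
Solving gives a = −0.18571, b = −0.14538.
Gradient magnitude |∇z| = √(a² + b²) = √(0.03449 + 0.02114) = 0.23584.
True dip = arctan(0.23584) = 13.3°, dipping toward NE (azimuth ≈ 052°).

13.3°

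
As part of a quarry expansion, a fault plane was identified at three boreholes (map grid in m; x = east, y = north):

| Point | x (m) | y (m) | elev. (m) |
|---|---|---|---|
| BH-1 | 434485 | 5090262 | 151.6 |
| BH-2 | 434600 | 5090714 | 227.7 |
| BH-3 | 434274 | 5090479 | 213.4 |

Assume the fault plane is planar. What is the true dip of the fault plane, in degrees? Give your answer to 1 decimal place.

12.1°

Two edge vectors: BH-1→BH-2 = (115, 452, 76.1), BH-1→BH-3 = (-211, 217, 61.8).
Normal n = (BH-1→BH-2) × (BH-1→BH-3) = (11419.9, -23164.1, 120327).
So ∂z/∂x = −n_x/n_z = −0.09491 and ∂z/∂y = −n_y/n_z = 0.19251.
Gradient magnitude |∇z| = √(a² + b²) = √(0.00901 + 0.03706) = 0.21463.
True dip = arctan(0.21463) = 12.1°, dipping toward SSE (azimuth ≈ 154°).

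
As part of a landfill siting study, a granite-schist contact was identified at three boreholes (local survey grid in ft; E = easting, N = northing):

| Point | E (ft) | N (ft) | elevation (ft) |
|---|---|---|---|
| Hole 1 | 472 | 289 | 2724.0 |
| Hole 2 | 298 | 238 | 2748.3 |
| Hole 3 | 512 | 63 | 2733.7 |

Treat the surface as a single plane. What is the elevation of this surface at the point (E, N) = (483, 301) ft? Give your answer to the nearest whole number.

2722 ft

Let the plane be z = a·E + b·N + c.
Hole 2−Hole 1: −174a − 51b = 24.3;  Hole 3−Hole 1: 40a − 226b = 9.7.
Solving gives a = −0.12081, b = −0.06430.
Then c = 2724 − a·472 − b·289 = 2799.60.
At (483, 301): z = −58.4 − 19.4 + 2799.60 = 2721.9 ft.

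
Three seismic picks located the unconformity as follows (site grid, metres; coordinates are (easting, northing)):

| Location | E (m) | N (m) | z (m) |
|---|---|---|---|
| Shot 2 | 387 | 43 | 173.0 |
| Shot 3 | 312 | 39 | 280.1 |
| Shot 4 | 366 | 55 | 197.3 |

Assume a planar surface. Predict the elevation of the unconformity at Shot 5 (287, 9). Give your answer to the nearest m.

Two edge vectors: Shot 2→Shot 3 = (-75, -4, 107.1), Shot 2→Shot 4 = (-21, 12, 24.3).
Normal n = (Shot 2→Shot 3) × (Shot 2→Shot 4) = (-1382.4, -426.6, -984).
So ∂z/∂E = −n_x/n_z = −1.40488 and ∂z/∂N = −n_y/n_z = −0.43354.
Intercept c from Shot 2: 173 + 543.69 + 18.64 = 735.33.
At (287, 9): z = −403.2 − 3.9 + 735.33 = 328.2 m.

328 m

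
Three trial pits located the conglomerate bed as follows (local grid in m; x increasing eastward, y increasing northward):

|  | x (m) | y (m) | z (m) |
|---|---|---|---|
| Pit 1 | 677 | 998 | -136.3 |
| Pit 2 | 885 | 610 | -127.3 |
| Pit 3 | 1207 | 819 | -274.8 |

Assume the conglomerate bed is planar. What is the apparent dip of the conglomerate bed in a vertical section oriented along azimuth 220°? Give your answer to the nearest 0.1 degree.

20.0°

Two edge vectors: Pit 1→Pit 2 = (208, -388, 9), Pit 1→Pit 3 = (530, -179, -138.5).
Normal n = (Pit 1→Pit 2) × (Pit 1→Pit 3) = (55349, 33578, 168408).
So ∂z/∂x = −n_x/n_z = −0.32866 and ∂z/∂y = −n_y/n_z = −0.19938.
Unit vector along 220° is (sin 220°, cos 220°) = (-0.6428, -0.7660).
Slope in that direction = a·(-0.6428) + b·(-0.7660) = 0.36400.
Apparent dip = arctan|0.36400| = 20.0° (true dip is 21.0°, so apparent ≤ true as expected).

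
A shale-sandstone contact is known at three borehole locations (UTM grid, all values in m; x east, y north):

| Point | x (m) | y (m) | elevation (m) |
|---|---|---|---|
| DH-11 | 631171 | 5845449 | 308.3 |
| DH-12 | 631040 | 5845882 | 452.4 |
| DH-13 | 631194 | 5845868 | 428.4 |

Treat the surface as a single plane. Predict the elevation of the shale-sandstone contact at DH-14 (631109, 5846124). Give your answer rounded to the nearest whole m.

515 m

Two edge vectors: DH-11→DH-12 = (-131, 433, 144.1), DH-11→DH-13 = (23, 419, 120.1).
Normal n = (DH-11→DH-12) × (DH-11→DH-13) = (-8374.6, 19047.4, -64848).
So ∂z/∂x = −n_x/n_z = −0.12914199 and ∂z/∂y = −n_y/n_z = 0.29372378.
Intercept c from DH-11: 308.3 + 81510.68 − 1716947.40 = −1635128.42.
At (631109, 5846124): z = −81502.7 + 1717145.7 − 1635128.42 = 514.6 m.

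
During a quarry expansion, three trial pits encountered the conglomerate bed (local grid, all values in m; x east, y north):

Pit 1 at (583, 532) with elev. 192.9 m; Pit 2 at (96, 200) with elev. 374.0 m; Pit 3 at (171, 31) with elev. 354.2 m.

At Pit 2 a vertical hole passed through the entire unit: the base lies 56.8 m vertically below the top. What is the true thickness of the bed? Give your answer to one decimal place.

Two edge vectors: Pit 1→Pit 2 = (-487, -332, 181.1), Pit 1→Pit 3 = (-412, -501, 161.3).
Normal n = (Pit 1→Pit 2) × (Pit 1→Pit 3) = (37179.5, 3939.9, 107203).
So ∂z/∂x = −n_x/n_z = −0.34681 and ∂z/∂y = −n_y/n_z = −0.03675.
|∇z| = √(a²+b²) = 0.34876, so dip δ = arctan(0.34876) = 19.23°.
True thickness = vertical thickness × cos δ = 56.8 × cos 19.23° = 53.6 m.

53.6 m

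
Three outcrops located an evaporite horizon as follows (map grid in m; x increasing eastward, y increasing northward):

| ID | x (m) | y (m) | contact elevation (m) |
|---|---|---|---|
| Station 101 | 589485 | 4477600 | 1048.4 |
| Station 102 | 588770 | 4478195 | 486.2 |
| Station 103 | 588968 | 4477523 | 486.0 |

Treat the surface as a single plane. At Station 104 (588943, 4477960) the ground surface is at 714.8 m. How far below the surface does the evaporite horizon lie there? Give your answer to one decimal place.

Let the plane be z = a·x + b·y + c.
Station 102−Station 101: −715a + 595b = −562.2;  Station 103−Station 101: −517a − 77b = −562.4.
Solving gives a = 1.042042077, b = 0.307327874.
Then c = 1048.4 − a·589485 − b·4477600 = −1989311.06.
At (588943, 4477960): z_contact = 613703.39 + 1376201.93 − 1989311.06 = 594.25 m.
Depth below ground = 714.8 − 594.25 = 120.5 m.

120.5 m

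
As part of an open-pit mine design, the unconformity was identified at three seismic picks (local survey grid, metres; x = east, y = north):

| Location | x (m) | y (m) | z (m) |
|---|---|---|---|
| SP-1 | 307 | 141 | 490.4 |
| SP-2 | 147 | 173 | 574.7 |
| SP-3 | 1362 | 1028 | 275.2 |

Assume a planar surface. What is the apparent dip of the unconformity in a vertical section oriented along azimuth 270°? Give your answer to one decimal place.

24.9°

Two edge vectors: SP-1→SP-2 = (-160, 32, 84.3), SP-1→SP-3 = (1055, 887, -215.2).
Normal n = (SP-1→SP-2) × (SP-1→SP-3) = (-81660.5, 54504.5, -175680).
So ∂z/∂x = −n_x/n_z = −0.46483 and ∂z/∂y = −n_y/n_z = 0.31025.
Unit vector along 270° is (sin 270°, cos 270°) = (-1.0000, -0.0000).
Slope in that direction = a·(-1.0000) + b·(-0.0000) = 0.46483.
Apparent dip = arctan|0.46483| = 24.9° (true dip is 29.2°, so apparent ≤ true as expected).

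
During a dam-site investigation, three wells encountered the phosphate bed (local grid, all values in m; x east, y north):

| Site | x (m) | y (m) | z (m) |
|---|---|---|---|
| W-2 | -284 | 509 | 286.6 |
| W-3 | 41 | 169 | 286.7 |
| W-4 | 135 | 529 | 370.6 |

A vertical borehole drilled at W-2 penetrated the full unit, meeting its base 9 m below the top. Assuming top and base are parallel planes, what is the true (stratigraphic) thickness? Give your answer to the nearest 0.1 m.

Two edge vectors: W-2→W-3 = (325, -340, 0.1), W-2→W-4 = (419, 20, 84).
Normal n = (W-2→W-3) × (W-2→W-4) = (-28562, -27258.1, 148960).
So ∂z/∂x = −n_x/n_z = 0.19174 and ∂z/∂y = −n_y/n_z = 0.18299.
|∇z| = √(a²+b²) = 0.26505, so dip δ = arctan(0.26505) = 14.84°.
True thickness = vertical thickness × cos δ = 9 × cos 14.84° = 8.7 m.

8.7 m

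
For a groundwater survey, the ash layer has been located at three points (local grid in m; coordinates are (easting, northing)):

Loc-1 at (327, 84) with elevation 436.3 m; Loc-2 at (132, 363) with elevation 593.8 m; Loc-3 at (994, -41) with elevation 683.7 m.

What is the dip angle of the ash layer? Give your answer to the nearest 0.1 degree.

Two edge vectors: Loc-1→Loc-2 = (-195, 279, 157.5), Loc-1→Loc-3 = (667, -125, 247.4).
Normal n = (Loc-1→Loc-2) × (Loc-1→Loc-3) = (88712.1, 153295.5, -161718).
So ∂z/∂E = −n_x/n_z = 0.54856 and ∂z/∂N = −n_y/n_z = 0.94792.
Gradient magnitude |∇z| = √(a² + b²) = √(0.30092 + 0.89855) = 1.09520.
True dip = arctan(1.09520) = 47.6°, dipping toward SSW (azimuth ≈ 210°).

47.6°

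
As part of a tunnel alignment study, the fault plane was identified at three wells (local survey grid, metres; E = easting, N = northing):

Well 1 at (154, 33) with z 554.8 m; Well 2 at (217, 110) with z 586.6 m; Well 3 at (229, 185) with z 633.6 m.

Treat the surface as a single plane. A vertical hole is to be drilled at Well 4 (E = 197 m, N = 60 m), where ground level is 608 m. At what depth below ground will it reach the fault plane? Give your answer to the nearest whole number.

Let the plane be z = a·E + b·N + c.
Well 2−Well 1: 63a + 77b = 31.8;  Well 3−Well 1: 75a + 152b = 78.8.
Solving gives a = −0.32465, b = 0.67861.
Then c = 554.8 − a·154 − b·33 = 582.40.
At (197, 60): z_contact = −64.0 + 40.7 + 582.40 = 559.2 m.
Depth below ground = 608 − 559.2 = 49 m.

49 m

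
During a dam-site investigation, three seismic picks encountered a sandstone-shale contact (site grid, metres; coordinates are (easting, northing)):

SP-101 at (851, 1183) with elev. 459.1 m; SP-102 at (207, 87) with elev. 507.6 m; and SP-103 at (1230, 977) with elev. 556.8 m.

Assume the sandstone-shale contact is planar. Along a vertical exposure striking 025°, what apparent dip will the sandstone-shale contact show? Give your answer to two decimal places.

3.41°

Let the plane be z = a·E + b·N + c.
SP-102−SP-101: −644a − 1096b = 48.5;  SP-103−SP-101: 379a − 206b = 97.7.
Solving gives a = 0.17715, b = −0.14835.
Unit vector along 025° is (sin 25°, cos 25°) = (0.4226, 0.9063).
Slope in that direction = a·(0.4226) + b·(0.9063) = −0.05958.
Apparent dip = arctan|0.05958| = 3.41° (true dip is 13.0°, so apparent ≤ true as expected).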